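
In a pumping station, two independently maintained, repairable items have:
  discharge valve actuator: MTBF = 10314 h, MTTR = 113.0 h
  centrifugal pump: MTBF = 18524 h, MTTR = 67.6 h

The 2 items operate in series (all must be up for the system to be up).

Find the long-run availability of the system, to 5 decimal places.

A(discharge valve actuator) = MTBF/(MTBF+MTTR) = 10314/(10314+113.0) = 0.989163
A(centrifugal pump) = MTBF/(MTBF+MTTR) = 18524/(18524+67.6) = 0.996364
Series availability: 0.989163 × 0.996364 = 0.98557

0.98557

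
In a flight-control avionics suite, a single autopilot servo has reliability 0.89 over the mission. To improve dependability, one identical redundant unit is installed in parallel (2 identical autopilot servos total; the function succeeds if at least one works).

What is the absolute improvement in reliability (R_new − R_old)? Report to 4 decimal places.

0.0979

R_before = 0.89
R_after = 1 − (1 − 0.89)^2 = 0.9879
ΔR = 0.9879 − 0.89 = 0.0979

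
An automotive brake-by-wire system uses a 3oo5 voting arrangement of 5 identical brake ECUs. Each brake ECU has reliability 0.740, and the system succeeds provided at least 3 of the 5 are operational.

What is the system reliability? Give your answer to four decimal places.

0.8857

R = Σ_{i=3}^{5} C(5,i) p^i (1−p)^{5−i} with p = 0.740
C(5,3)·0.740^3·0.260^2 = 0.273931
C(5,4)·0.740^4·0.260^1 = 0.389825
C(5,5)·0.740^5·0.260^0 = 0.221901
Sum = 0.8857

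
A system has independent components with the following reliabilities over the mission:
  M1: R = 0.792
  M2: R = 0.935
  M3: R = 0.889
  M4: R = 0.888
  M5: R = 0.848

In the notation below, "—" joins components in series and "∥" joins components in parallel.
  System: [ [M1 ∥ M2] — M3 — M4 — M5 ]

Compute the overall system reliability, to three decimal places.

0.660

Parallel (M1 and M2): 1 − (1 − 0.79200)(1 − 0.93500) = 0.98648
Series ([0.98648], M3, M4, and M5): 0.98648 × 0.88900 × 0.88800 × 0.84800 = 0.660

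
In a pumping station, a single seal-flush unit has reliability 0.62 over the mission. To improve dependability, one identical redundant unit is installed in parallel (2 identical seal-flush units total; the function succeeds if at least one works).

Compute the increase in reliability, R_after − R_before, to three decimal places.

R_before = 0.62
R_after = 1 − (1 − 0.62)^2 = 0.856
ΔR = 0.856 − 0.62 = 0.236

0.236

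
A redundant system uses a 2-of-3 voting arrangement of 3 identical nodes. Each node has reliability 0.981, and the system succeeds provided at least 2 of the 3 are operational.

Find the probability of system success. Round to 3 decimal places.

R = Σ_{i=2}^{3} C(3,i) p^i (1−p)^{3−i} with p = 0.981
C(3,2)·0.981^2·0.019^1 = 0.05485
C(3,3)·0.981^3·0.019^0 = 0.94408
Sum = 0.999

0.999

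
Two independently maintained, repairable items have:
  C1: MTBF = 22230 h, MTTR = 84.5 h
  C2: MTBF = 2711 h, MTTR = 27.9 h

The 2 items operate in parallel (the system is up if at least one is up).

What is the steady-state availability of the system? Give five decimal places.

A(C1) = MTBF/(MTBF+MTTR) = 22230/(22230+84.5) = 0.996213
A(C2) = MTBF/(MTBF+MTTR) = 2711/(2711+27.9) = 0.989813
Parallel availability: 1 − (1 − 0.996213)(1 − 0.989813) = 0.99996

0.99996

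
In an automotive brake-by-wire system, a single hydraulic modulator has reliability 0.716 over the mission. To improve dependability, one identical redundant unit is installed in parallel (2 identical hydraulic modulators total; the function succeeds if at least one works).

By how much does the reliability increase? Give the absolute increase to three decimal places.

R_before = 0.716
R_after = 1 − (1 − 0.716)^2 = 0.919
ΔR = 0.919 − 0.716 = 0.203

0.203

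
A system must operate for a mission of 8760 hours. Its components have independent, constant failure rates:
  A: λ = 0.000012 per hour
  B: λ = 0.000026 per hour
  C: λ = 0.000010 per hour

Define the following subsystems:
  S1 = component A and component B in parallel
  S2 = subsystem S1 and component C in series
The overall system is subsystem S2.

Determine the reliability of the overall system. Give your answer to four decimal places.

R(A) = exp(−0.000012 × 8760) = 0.900216
R(B) = exp(−0.000026 × 8760) = 0.796315
R(C) = exp(−0.000010 × 8760) = 0.916127
Parallel (A and B): 1 − (1 − 0.900216)(1 − 0.796315) = 0.979675
Series ([0.979675] and C): 0.979675 × 0.916127 = 0.8975

0.8975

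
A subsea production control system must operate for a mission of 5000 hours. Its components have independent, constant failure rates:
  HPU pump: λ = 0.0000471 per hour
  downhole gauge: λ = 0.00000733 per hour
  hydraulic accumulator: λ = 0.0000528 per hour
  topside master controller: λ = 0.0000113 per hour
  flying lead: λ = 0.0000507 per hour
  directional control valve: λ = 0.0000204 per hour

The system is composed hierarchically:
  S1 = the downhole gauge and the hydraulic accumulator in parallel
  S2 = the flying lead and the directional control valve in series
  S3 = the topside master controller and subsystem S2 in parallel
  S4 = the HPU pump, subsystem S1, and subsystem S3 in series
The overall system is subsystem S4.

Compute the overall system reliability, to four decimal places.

0.7707

R(HPU pump) = exp(−0.0000471 × 5000) = 0.790176
R(downhole gauge) = exp(−0.00000733 × 5000) = 0.964013
R(hydraulic accumulator) = exp(−0.0000528 × 5000) = 0.767974
R(topside master controller) = exp(−0.0000113 × 5000) = 0.945066
R(flying lead) = exp(−0.0000507 × 5000) = 0.776080
R(directional control valve) = exp(−0.0000204 × 5000) = 0.903030
Parallel (downhole gauge and hydraulic accumulator): 1 − (1 − 0.964013)(1 − 0.767974) = 0.991650
Series (flying lead and directional control valve): 0.776080 × 0.903030 = 0.700824
Parallel (topside master controller and [0.700824]): 1 − (1 − 0.945066)(1 − 0.700824) = 0.983565
Series (HPU pump, [0.991650], and [0.983565]): 0.790176 × 0.991650 × 0.983565 = 0.7707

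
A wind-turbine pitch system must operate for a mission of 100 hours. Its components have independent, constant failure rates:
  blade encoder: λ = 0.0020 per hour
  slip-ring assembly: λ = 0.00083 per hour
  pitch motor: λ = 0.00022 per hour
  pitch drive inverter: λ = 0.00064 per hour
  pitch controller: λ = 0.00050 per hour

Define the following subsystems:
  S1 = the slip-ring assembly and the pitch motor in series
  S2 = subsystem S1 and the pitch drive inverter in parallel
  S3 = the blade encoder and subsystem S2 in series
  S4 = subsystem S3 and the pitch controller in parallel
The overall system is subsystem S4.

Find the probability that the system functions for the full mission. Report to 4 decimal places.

R(blade encoder) = exp(−0.0020 × 100) = 0.818731
R(slip-ring assembly) = exp(−0.00083 × 100) = 0.920351
R(pitch motor) = exp(−0.00022 × 100) = 0.978240
R(pitch drive inverter) = exp(−0.00064 × 100) = 0.938005
R(pitch controller) = exp(−0.00050 × 100) = 0.951229
Series (slip-ring assembly and pitch motor): 0.920351 × 0.978240 = 0.900324
Parallel ([0.900324] and pitch drive inverter): 1 − (1 − 0.900324)(1 − 0.938005) = 0.993821
Series (blade encoder and [0.993821]): 0.818731 × 0.993821 = 0.813672
Parallel ([0.813672] and pitch controller): 1 − (1 − 0.813672)(1 − 0.951229) = 0.9909

0.9909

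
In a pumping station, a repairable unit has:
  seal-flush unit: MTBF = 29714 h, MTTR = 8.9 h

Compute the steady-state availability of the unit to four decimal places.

A(seal-flush unit) = MTBF/(MTBF+MTTR) = 29714/(29714+8.9) = 0.9997

0.9997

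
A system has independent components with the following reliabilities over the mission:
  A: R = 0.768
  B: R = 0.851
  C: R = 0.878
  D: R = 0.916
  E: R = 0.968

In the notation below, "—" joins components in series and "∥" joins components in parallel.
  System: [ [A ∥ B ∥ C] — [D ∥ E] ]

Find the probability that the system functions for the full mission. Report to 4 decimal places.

Parallel (A, B, and C): 1 − (1 − 0.768000)(1 − 0.851000)(1 − 0.878000) = 0.995783
Parallel (D and E): 1 − (1 − 0.916000)(1 − 0.968000) = 0.997312
Series ([0.995783] and [0.997312]): 0.995783 × 0.997312 = 0.9931

0.9931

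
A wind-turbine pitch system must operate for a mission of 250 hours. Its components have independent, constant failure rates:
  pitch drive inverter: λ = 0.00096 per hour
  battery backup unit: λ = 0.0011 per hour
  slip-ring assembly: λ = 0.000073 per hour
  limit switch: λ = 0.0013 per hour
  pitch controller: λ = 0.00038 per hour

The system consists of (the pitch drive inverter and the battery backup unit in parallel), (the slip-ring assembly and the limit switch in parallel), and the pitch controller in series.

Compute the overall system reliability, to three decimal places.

R(pitch drive inverter) = exp(−0.00096 × 250) = 0.78663
R(battery backup unit) = exp(−0.0011 × 250) = 0.75957
R(slip-ring assembly) = exp(−0.000073 × 250) = 0.98192
R(limit switch) = exp(−0.0013 × 250) = 0.72253
R(pitch controller) = exp(−0.00038 × 250) = 0.90937
Parallel (pitch drive inverter and battery backup unit): 1 − (1 − 0.78663)(1 − 0.75957) = 0.94870
Parallel (slip-ring assembly and limit switch): 1 − (1 − 0.98192)(1 − 0.72253) = 0.99498
Series ([0.94870], [0.99498], and pitch controller): 0.94870 × 0.99498 × 0.90937 = 0.858

0.858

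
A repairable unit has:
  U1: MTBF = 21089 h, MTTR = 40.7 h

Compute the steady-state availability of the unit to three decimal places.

A(U1) = MTBF/(MTBF+MTTR) = 21089/(21089+40.7) = 0.998

0.998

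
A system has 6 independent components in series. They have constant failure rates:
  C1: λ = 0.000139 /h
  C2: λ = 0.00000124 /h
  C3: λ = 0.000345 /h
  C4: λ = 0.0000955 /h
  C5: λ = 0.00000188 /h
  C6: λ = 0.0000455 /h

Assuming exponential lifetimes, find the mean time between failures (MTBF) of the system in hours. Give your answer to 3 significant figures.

Series of exponential components: λ_sys = Σ λ_i
λ_sys = 0.000139 + 0.00000124 + 0.000345 + 0.0000955 + 0.00000188 + 0.0000455 = 6.2812e-04 /h
MTBF = 1 / λ_sys = 1590 h

1590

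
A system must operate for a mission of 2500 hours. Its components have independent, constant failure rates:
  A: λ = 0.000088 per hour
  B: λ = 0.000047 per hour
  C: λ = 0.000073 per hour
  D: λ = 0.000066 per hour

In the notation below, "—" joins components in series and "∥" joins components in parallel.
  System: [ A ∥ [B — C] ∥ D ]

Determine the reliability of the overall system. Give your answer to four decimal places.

R(A) = exp(−0.000088 × 2500) = 0.802519
R(B) = exp(−0.000047 × 2500) = 0.889141
R(C) = exp(−0.000073 × 2500) = 0.833185
R(D) = exp(−0.000066 × 2500) = 0.847894
Series (B and C): 0.889141 × 0.833185 = 0.740819
Parallel (A, [0.740819], and D): 1 − (1 − 0.802519)(1 − 0.740819)(1 − 0.847894) = 0.9922

0.9922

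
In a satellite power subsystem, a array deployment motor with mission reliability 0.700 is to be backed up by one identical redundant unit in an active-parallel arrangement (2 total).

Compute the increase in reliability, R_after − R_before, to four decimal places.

0.2100

R_before = 0.700
R_after = 1 − (1 − 0.700)^2 = 0.9100
ΔR = 0.9100 − 0.700 = 0.2100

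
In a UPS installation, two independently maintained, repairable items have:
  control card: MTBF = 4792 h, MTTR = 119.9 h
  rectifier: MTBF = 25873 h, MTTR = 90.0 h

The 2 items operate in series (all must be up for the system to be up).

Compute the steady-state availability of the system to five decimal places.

A(control card) = MTBF/(MTBF+MTTR) = 4792/(4792+119.9) = 0.975590
A(rectifier) = MTBF/(MTBF+MTTR) = 25873/(25873+90.0) = 0.996534
Series availability: 0.975590 × 0.996534 = 0.97221

0.97221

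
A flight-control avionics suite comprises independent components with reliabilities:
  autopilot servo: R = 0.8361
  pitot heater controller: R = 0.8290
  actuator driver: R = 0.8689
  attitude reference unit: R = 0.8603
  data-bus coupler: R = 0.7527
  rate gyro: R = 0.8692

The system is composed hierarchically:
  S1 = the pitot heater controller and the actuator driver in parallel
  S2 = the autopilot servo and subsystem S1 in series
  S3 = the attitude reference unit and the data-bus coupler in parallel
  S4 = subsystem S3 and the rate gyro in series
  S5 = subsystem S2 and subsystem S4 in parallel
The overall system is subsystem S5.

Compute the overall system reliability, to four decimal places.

Parallel (pitot heater controller and actuator driver): 1 − (1 − 0.829000)(1 − 0.868900) = 0.977582
Series (autopilot servo and [0.977582]): 0.836100 × 0.977582 = 0.817356
Parallel (attitude reference unit and data-bus coupler): 1 − (1 − 0.860300)(1 − 0.752700) = 0.965452
Series ([0.965452] and rate gyro): 0.965452 × 0.869200 = 0.839171
Parallel ([0.817356] and [0.839171]): 1 − (1 − 0.817356)(1 − 0.839171) = 0.9706

0.9706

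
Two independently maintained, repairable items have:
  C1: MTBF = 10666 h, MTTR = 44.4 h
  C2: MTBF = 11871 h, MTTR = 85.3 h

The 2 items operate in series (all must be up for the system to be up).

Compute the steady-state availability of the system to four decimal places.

0.9887

A(C1) = MTBF/(MTBF+MTTR) = 10666/(10666+44.4) = 0.995854
A(C2) = MTBF/(MTBF+MTTR) = 11871/(11871+85.3) = 0.992866
Series availability: 0.995854 × 0.992866 = 0.9887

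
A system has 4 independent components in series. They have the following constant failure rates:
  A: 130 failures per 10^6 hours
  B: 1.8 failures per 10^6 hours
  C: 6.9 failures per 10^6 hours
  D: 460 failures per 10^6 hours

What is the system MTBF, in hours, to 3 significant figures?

Series of exponential components: λ_sys = Σ λ_i
λ_sys = 0.00013 + 0.0000018 + 0.0000069 + 0.00046 = 5.9870e-04 /h
MTBF = 1 / λ_sys = 1670 h

1670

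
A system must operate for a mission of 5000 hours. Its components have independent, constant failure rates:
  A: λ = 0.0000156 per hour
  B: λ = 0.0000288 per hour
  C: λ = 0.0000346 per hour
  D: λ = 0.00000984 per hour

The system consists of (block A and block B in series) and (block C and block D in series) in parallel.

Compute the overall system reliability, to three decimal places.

0.960

R(A) = exp(−0.0000156 × 5000) = 0.92496
R(B) = exp(−0.0000288 × 5000) = 0.86589
R(C) = exp(−0.0000346 × 5000) = 0.84114
R(D) = exp(−0.00000984 × 5000) = 0.95199
Series (A and B): 0.92496 × 0.86589 = 0.80091
Series (C and D): 0.84114 × 0.95199 = 0.80076
Parallel ([0.80091] and [0.80076]): 1 − (1 − 0.80091)(1 − 0.80076) = 0.960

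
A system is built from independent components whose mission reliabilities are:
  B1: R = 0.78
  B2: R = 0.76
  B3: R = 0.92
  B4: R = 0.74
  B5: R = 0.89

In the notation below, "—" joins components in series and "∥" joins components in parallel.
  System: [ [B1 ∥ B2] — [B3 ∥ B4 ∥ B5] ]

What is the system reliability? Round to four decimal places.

Parallel (B1 and B2): 1 − (1 − 0.780000)(1 − 0.760000) = 0.947200
Parallel (B3, B4, and B5): 1 − (1 − 0.920000)(1 − 0.740000)(1 − 0.890000) = 0.997712
Series ([0.947200] and [0.997712]): 0.947200 × 0.997712 = 0.9450

0.9450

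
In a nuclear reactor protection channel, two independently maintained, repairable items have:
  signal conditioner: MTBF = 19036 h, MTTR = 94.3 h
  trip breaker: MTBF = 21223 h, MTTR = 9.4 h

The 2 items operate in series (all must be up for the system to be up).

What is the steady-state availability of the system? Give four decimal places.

0.9946

A(signal conditioner) = MTBF/(MTBF+MTTR) = 19036/(19036+94.3) = 0.995071
A(trip breaker) = MTBF/(MTBF+MTTR) = 21223/(21223+9.4) = 0.999557
Series availability: 0.995071 × 0.999557 = 0.9946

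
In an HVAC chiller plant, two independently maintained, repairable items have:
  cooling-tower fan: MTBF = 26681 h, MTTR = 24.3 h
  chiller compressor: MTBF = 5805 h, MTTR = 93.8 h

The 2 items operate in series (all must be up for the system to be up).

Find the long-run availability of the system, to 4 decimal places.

0.9832

A(cooling-tower fan) = MTBF/(MTBF+MTTR) = 26681/(26681+24.3) = 0.999090
A(chiller compressor) = MTBF/(MTBF+MTTR) = 5805/(5805+93.8) = 0.984098
Series availability: 0.999090 × 0.984098 = 0.9832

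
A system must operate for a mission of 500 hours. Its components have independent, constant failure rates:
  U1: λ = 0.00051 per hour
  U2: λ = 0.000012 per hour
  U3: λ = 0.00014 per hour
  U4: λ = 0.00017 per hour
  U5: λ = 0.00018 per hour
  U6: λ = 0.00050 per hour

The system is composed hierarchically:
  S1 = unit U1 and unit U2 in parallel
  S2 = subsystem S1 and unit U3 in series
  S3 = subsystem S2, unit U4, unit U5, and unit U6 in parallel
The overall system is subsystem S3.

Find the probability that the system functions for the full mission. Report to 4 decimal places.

R(U1) = exp(−0.00051 × 500) = 0.774916
R(U2) = exp(−0.000012 × 500) = 0.994018
R(U3) = exp(−0.00014 × 500) = 0.932394
R(U4) = exp(−0.00017 × 500) = 0.918512
R(U5) = exp(−0.00018 × 500) = 0.913931
R(U6) = exp(−0.00050 × 500) = 0.778801
Parallel (U1 and U2): 1 − (1 − 0.774916)(1 − 0.994018) = 0.998654
Series ([0.998654] and U3): 0.998654 × 0.932394 = 0.931139
Parallel ([0.931139], U4, U5, and U6): 1 − (1 − 0.931139)(1 − 0.918512)(1 − 0.913931)(1 − 0.778801) = 0.9999

0.9999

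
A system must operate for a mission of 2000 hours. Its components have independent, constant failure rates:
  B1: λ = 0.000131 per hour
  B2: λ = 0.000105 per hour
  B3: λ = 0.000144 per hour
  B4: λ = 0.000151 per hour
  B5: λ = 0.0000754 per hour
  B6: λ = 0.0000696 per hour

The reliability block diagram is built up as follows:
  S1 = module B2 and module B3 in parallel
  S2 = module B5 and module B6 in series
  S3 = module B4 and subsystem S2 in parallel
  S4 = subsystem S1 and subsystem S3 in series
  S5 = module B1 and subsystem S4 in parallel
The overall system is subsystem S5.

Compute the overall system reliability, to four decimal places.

R(B1) = exp(−0.000131 × 2000) = 0.769511
R(B2) = exp(−0.000105 × 2000) = 0.810584
R(B3) = exp(−0.000144 × 2000) = 0.749762
R(B4) = exp(−0.000151 × 2000) = 0.739338
R(B5) = exp(−0.0000754 × 2000) = 0.860020
R(B6) = exp(−0.0000696 × 2000) = 0.870054
Parallel (B2 and B3): 1 − (1 − 0.810584)(1 − 0.749762) = 0.952601
Series (B5 and B6): 0.860020 × 0.870054 = 0.748264
Parallel (B4 and [0.748264]): 1 − (1 − 0.739338)(1 − 0.748264) = 0.934382
Series ([0.952601] and [0.934382]): 0.952601 × 0.934382 = 0.890093
Parallel (B1 and [0.890093]): 1 − (1 − 0.769511)(1 − 0.890093) = 0.9747

0.9747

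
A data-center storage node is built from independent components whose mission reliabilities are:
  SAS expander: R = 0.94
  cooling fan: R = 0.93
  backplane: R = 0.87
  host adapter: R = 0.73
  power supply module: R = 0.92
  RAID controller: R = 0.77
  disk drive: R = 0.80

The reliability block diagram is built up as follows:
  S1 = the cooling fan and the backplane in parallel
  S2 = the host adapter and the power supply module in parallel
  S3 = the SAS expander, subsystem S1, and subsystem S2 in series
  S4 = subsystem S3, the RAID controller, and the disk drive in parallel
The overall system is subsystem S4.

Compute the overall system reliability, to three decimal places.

Parallel (cooling fan and backplane): 1 − (1 − 0.93000)(1 − 0.87000) = 0.99090
Parallel (host adapter and power supply module): 1 − (1 − 0.73000)(1 − 0.92000) = 0.97840
Series (SAS expander, [0.99090], and [0.97840]): 0.94000 × 0.99090 × 0.97840 = 0.91133
Parallel ([0.91133], RAID controller, and disk drive): 1 − (1 − 0.91133)(1 − 0.77000)(1 − 0.80000) = 0.996

0.996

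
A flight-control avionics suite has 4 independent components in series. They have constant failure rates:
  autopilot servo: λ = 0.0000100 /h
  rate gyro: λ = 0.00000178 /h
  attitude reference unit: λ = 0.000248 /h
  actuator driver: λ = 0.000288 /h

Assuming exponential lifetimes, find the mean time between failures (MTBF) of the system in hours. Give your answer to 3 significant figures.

Series of exponential components: λ_sys = Σ λ_i
λ_sys = 0.0000100 + 0.00000178 + 0.000248 + 0.000288 = 5.4778e-04 /h
MTBF = 1 / λ_sys = 1830 h

1830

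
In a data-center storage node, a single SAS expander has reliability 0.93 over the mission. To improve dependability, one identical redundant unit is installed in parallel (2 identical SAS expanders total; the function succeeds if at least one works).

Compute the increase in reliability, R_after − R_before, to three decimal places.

0.065

R_before = 0.93
R_after = 1 − (1 − 0.93)^2 = 0.995
ΔR = 0.995 − 0.93 = 0.065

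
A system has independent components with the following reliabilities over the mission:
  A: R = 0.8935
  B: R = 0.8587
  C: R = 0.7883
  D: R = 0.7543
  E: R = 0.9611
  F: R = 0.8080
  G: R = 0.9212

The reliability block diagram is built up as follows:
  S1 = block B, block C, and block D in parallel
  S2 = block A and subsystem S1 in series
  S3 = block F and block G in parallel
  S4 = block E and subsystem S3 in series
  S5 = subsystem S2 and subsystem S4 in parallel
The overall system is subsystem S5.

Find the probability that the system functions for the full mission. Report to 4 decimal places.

Parallel (B, C, and D): 1 − (1 − 0.858700)(1 − 0.788300)(1 − 0.754300) = 0.992650
Series (A and [0.992650]): 0.893500 × 0.992650 = 0.886933
Parallel (F and G): 1 − (1 − 0.808000)(1 − 0.921200) = 0.984870
Series (E and [0.984870]): 0.961100 × 0.984870 = 0.946559
Parallel ([0.886933] and [0.946559]): 1 − (1 − 0.886933)(1 − 0.946559) = 0.9940

0.9940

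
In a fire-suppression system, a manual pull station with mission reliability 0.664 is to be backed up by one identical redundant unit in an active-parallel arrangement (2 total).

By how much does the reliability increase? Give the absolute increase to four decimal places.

0.2231

R_before = 0.664
R_after = 1 − (1 − 0.664)^2 = 0.8871
ΔR = 0.8871 − 0.664 = 0.2231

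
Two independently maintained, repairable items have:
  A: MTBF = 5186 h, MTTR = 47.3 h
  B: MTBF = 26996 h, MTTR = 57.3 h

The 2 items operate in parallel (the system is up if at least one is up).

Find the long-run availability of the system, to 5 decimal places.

0.99998

A(A) = MTBF/(MTBF+MTTR) = 5186/(5186+47.3) = 0.990962
A(B) = MTBF/(MTBF+MTTR) = 26996/(26996+57.3) = 0.997882
Parallel availability: 1 − (1 − 0.990962)(1 − 0.997882) = 0.99998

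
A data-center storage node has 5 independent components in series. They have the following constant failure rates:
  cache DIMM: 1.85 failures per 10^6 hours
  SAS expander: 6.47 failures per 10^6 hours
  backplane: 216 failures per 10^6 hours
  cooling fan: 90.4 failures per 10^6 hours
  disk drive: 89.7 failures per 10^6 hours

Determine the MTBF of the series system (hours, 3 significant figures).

Series of exponential components: λ_sys = Σ λ_i
λ_sys = 0.00000185 + 0.00000647 + 0.000216 + 0.0000904 + 0.0000897 = 4.0442e-04 /h
MTBF = 1 / λ_sys = 2470 h

2470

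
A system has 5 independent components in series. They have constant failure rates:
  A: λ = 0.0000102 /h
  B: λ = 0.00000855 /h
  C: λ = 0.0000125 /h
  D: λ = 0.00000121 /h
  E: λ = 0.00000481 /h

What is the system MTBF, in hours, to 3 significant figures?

Series of exponential components: λ_sys = Σ λ_i
λ_sys = 0.0000102 + 0.00000855 + 0.0000125 + 0.00000121 + 0.00000481 = 3.7270e-05 /h
MTBF = 1 / λ_sys = 26800 h

26800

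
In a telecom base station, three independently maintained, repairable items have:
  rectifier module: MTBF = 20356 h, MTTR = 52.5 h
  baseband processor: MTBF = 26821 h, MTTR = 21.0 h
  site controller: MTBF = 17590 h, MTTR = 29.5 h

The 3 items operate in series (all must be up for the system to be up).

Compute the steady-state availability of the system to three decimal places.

A(rectifier module) = MTBF/(MTBF+MTTR) = 20356/(20356+52.5) = 0.997428
A(baseband processor) = MTBF/(MTBF+MTTR) = 26821/(26821+21.0) = 0.999218
A(site controller) = MTBF/(MTBF+MTTR) = 17590/(17590+29.5) = 0.998326
Series availability: 0.997428 × 0.999218 × 0.998326 = 0.995

0.995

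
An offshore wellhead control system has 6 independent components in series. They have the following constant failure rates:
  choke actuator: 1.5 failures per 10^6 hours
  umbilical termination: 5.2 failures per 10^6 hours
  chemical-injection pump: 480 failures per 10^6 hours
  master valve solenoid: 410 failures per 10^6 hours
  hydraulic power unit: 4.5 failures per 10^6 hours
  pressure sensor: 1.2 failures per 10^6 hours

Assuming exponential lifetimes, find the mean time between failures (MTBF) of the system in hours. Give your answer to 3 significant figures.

1110

Series of exponential components: λ_sys = Σ λ_i
λ_sys = 0.0000015 + 0.0000052 + 0.00048 + 0.00041 + 0.0000045 + 0.0000012 = 9.0240e-04 /h
MTBF = 1 / λ_sys = 1110 h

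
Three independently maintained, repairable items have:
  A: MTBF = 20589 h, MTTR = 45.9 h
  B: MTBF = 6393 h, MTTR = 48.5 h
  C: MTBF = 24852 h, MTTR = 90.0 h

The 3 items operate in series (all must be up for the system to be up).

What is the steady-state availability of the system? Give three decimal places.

A(A) = MTBF/(MTBF+MTTR) = 20589/(20589+45.9) = 0.997776
A(B) = MTBF/(MTBF+MTTR) = 6393/(6393+48.5) = 0.992471
A(C) = MTBF/(MTBF+MTTR) = 24852/(24852+90.0) = 0.996392
Series availability: 0.997776 × 0.992471 × 0.996392 = 0.987

0.987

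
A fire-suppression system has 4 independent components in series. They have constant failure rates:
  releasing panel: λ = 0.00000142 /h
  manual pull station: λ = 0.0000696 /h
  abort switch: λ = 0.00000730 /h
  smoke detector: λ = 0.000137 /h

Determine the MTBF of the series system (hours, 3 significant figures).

Series of exponential components: λ_sys = Σ λ_i
λ_sys = 0.00000142 + 0.0000696 + 0.00000730 + 0.000137 = 2.1532e-04 /h
MTBF = 1 / λ_sys = 4640 h

4640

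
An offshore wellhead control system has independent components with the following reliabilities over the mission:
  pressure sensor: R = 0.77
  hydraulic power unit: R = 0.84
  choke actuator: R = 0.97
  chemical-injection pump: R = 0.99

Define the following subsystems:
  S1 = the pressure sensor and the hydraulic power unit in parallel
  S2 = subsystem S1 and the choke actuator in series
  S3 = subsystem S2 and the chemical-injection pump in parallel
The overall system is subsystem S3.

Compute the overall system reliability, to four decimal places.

Parallel (pressure sensor and hydraulic power unit): 1 − (1 − 0.770000)(1 − 0.840000) = 0.963200
Series ([0.963200] and choke actuator): 0.963200 × 0.970000 = 0.934304
Parallel ([0.934304] and chemical-injection pump): 1 − (1 − 0.934304)(1 − 0.990000) = 0.9993

0.9993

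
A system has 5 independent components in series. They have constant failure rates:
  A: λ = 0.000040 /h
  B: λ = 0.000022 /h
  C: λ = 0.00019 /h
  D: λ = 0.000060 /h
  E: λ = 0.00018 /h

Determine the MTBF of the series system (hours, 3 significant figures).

2030

Series of exponential components: λ_sys = Σ λ_i
λ_sys = 0.000040 + 0.000022 + 0.00019 + 0.000060 + 0.00018 = 4.9200e-04 /h
MTBF = 1 / λ_sys = 2030 h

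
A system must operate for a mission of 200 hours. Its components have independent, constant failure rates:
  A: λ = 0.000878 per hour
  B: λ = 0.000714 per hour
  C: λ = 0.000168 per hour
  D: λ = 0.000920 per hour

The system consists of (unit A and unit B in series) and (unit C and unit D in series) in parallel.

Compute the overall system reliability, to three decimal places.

R(A) = exp(−0.000878 × 200) = 0.83895
R(B) = exp(−0.000714 × 200) = 0.86693
R(C) = exp(−0.000168 × 200) = 0.96696
R(D) = exp(−0.000920 × 200) = 0.83194
Series (A and B): 0.83895 × 0.86693 = 0.72731
Series (C and D): 0.96696 × 0.83194 = 0.80445
Parallel ([0.72731] and [0.80445]): 1 − (1 − 0.72731)(1 − 0.80445) = 0.947

0.947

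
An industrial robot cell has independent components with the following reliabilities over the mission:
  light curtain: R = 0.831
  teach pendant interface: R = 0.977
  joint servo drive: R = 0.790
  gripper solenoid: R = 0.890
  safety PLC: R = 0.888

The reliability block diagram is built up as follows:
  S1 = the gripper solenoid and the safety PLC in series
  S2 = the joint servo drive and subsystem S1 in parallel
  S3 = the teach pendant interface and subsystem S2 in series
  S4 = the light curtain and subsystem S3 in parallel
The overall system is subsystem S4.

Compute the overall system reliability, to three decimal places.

0.989

Series (gripper solenoid and safety PLC): 0.89000 × 0.88800 = 0.79032
Parallel (joint servo drive and [0.79032]): 1 − (1 − 0.79000)(1 − 0.79032) = 0.95597
Series (teach pendant interface and [0.95597]): 0.97700 × 0.95597 = 0.93398
Parallel (light curtain and [0.93398]): 1 − (1 − 0.83100)(1 − 0.93398) = 0.989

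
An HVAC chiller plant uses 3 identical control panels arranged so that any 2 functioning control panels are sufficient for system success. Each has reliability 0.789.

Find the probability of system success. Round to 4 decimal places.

0.8852

R = Σ_{i=2}^{3} C(3,i) p^i (1−p)^{3−i} with p = 0.789
C(3,2)·0.789^2·0.211^1 = 0.394056
C(3,3)·0.789^3·0.211^0 = 0.491169
Sum = 0.8852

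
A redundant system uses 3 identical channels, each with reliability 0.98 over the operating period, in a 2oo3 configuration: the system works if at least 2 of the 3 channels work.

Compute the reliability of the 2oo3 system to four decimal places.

0.9988

R = Σ_{i=2}^{3} C(3,i) p^i (1−p)^{3−i} with p = 0.98
C(3,2)·0.98^2·0.02^1 = 0.057624
C(3,3)·0.98^3·0.02^0 = 0.941192
Sum = 0.9988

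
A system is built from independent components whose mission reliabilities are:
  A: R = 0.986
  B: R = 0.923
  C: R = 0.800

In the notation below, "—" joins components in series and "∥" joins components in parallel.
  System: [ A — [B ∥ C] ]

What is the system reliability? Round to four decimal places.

Parallel (B and C): 1 − (1 − 0.923000)(1 − 0.800000) = 0.984600
Series (A and [0.984600]): 0.986000 × 0.984600 = 0.9708

0.9708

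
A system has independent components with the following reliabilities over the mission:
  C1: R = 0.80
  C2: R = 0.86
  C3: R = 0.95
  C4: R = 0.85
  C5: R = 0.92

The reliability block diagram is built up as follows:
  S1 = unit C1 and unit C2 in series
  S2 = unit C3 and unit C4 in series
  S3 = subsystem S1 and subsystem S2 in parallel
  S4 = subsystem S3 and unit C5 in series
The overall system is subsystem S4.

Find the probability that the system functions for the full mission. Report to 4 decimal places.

Series (C1 and C2): 0.800000 × 0.860000 = 0.688000
Series (C3 and C4): 0.950000 × 0.850000 = 0.807500
Parallel ([0.688000] and [0.807500]): 1 − (1 − 0.688000)(1 − 0.807500) = 0.939940
Series ([0.939940] and C5): 0.939940 × 0.920000 = 0.8647

0.8647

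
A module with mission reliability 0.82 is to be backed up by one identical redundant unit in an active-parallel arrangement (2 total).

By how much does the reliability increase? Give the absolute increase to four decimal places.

0.1476

R_before = 0.82
R_after = 1 − (1 − 0.82)^2 = 0.9676
ΔR = 0.9676 − 0.82 = 0.1476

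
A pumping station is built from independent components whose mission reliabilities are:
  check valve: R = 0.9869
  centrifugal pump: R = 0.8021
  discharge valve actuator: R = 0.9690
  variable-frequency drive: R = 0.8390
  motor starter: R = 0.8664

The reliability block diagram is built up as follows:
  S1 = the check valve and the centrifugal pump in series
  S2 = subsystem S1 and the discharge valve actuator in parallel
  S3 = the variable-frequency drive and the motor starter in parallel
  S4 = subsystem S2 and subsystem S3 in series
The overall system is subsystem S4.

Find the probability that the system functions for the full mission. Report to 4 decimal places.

Series (check valve and centrifugal pump): 0.986900 × 0.802100 = 0.791592
Parallel ([0.791592] and discharge valve actuator): 1 − (1 − 0.791592)(1 − 0.969000) = 0.993539
Parallel (variable-frequency drive and motor starter): 1 − (1 − 0.839000)(1 − 0.866400) = 0.978490
Series ([0.993539] and [0.978490]): 0.993539 × 0.978490 = 0.9722

0.9722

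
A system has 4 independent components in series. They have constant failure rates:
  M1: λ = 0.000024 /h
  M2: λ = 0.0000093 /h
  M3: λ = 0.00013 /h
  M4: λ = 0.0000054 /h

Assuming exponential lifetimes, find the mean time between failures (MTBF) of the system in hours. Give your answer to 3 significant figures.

5930

Series of exponential components: λ_sys = Σ λ_i
λ_sys = 0.000024 + 0.0000093 + 0.00013 + 0.0000054 = 1.6870e-04 /h
MTBF = 1 / λ_sys = 5930 h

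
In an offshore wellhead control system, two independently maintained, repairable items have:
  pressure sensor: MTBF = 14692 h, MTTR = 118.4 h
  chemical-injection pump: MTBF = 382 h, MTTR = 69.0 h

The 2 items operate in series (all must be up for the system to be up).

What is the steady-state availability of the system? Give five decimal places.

0.84024

A(pressure sensor) = MTBF/(MTBF+MTTR) = 14692/(14692+118.4) = 0.992006
A(chemical-injection pump) = MTBF/(MTBF+MTTR) = 382/(382+69.0) = 0.847007
Series availability: 0.992006 × 0.847007 = 0.84024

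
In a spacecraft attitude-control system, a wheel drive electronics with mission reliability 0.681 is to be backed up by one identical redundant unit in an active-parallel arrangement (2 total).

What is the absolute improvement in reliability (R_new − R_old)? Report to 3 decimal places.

R_before = 0.681
R_after = 1 − (1 − 0.681)^2 = 0.898
ΔR = 0.898 − 0.681 = 0.217

0.217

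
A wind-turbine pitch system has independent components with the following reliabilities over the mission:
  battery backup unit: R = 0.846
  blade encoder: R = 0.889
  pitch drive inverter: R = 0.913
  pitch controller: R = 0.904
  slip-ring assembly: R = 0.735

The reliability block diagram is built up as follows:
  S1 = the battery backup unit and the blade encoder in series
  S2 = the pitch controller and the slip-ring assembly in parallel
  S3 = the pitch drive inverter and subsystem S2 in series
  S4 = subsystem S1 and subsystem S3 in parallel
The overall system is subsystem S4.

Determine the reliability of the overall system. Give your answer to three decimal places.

0.973

Series (battery backup unit and blade encoder): 0.84600 × 0.88900 = 0.75209
Parallel (pitch controller and slip-ring assembly): 1 − (1 − 0.90400)(1 − 0.73500) = 0.97456
Series (pitch drive inverter and [0.97456]): 0.91300 × 0.97456 = 0.88977
Parallel ([0.75209] and [0.88977]): 1 − (1 − 0.75209)(1 − 0.88977) = 0.973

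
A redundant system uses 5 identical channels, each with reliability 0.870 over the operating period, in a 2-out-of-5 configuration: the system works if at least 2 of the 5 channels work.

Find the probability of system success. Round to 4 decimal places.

R = Σ_{i=2}^{5} C(5,i) p^i (1−p)^{5−i} with p = 0.870
C(5,2)·0.870^2·0.130^3 = 0.016629
C(5,3)·0.870^3·0.130^2 = 0.111287
C(5,4)·0.870^4·0.130^1 = 0.372383
C(5,5)·0.870^5·0.130^0 = 0.498421
Sum = 0.9987

0.9987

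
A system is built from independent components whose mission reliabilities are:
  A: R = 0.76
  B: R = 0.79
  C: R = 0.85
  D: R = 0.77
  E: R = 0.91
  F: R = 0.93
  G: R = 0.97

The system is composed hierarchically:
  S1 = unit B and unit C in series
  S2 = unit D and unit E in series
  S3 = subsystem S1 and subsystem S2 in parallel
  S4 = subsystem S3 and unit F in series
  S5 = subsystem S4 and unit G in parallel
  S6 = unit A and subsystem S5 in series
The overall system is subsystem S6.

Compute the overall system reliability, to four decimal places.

Series (B and C): 0.790000 × 0.850000 = 0.671500
Series (D and E): 0.770000 × 0.910000 = 0.700700
Parallel ([0.671500] and [0.700700]): 1 − (1 − 0.671500)(1 − 0.700700) = 0.901680
Series ([0.901680] and F): 0.901680 × 0.930000 = 0.838562
Parallel ([0.838562] and G): 1 − (1 − 0.838562)(1 − 0.970000) = 0.995157
Series (A and [0.995157]): 0.760000 × 0.995157 = 0.7563

0.7563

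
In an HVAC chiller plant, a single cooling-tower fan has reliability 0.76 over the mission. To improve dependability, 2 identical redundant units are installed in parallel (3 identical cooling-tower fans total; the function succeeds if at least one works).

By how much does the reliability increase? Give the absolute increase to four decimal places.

R_before = 0.76
R_after = 1 − (1 − 0.76)^3 = 0.9862
ΔR = 0.9862 − 0.76 = 0.2262

0.2262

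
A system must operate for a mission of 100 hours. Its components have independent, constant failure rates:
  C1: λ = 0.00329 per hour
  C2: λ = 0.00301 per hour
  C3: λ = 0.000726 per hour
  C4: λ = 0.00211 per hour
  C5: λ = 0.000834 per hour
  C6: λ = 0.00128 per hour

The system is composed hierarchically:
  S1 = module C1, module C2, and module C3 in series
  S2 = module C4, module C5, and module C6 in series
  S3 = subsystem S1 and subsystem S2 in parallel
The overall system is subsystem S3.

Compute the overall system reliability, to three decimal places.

0.826

R(C1) = exp(−0.00329 × 100) = 0.71964
R(C2) = exp(−0.00301 × 100) = 0.74008
R(C3) = exp(−0.000726 × 100) = 0.92997
R(C4) = exp(−0.00211 × 100) = 0.80977
R(C5) = exp(−0.000834 × 100) = 0.91998
R(C6) = exp(−0.00128 × 100) = 0.87985
Series (C1, C2, and C3): 0.71964 × 0.74008 × 0.92997 = 0.49529
Series (C4, C5, and C6): 0.80977 × 0.91998 × 0.87985 = 0.65546
Parallel ([0.49529] and [0.65546]): 1 − (1 − 0.49529)(1 − 0.65546) = 0.826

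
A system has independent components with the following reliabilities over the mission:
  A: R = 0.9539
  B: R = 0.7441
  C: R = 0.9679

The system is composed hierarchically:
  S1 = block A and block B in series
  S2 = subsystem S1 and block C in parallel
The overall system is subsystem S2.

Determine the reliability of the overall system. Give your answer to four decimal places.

0.9907

Series (A and B): 0.953900 × 0.744100 = 0.709797
Parallel ([0.709797] and C): 1 − (1 − 0.709797)(1 − 0.967900) = 0.9907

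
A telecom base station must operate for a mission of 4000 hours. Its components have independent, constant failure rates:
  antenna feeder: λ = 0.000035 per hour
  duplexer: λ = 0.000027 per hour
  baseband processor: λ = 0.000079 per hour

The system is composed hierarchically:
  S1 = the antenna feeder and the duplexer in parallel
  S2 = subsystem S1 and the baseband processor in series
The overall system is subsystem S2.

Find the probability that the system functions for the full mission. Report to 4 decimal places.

0.7193

R(antenna feeder) = exp(−0.000035 × 4000) = 0.869358
R(duplexer) = exp(−0.000027 × 4000) = 0.897628
R(baseband processor) = exp(−0.000079 × 4000) = 0.729059
Parallel (antenna feeder and duplexer): 1 − (1 − 0.869358)(1 − 0.897628) = 0.986626
Series ([0.986626] and baseband processor): 0.986626 × 0.729059 = 0.7193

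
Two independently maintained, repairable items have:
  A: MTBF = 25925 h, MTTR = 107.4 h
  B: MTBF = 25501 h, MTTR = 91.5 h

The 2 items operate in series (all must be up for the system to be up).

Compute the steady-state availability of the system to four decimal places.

0.9923

A(A) = MTBF/(MTBF+MTTR) = 25925/(25925+107.4) = 0.995874
A(B) = MTBF/(MTBF+MTTR) = 25501/(25501+91.5) = 0.996425
Series availability: 0.995874 × 0.996425 = 0.9923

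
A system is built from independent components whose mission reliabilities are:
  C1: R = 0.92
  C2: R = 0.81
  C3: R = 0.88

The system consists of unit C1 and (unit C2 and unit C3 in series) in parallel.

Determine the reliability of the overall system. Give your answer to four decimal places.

0.9770

Series (C2 and C3): 0.810000 × 0.880000 = 0.712800
Parallel (C1 and [0.712800]): 1 − (1 − 0.920000)(1 − 0.712800) = 0.9770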